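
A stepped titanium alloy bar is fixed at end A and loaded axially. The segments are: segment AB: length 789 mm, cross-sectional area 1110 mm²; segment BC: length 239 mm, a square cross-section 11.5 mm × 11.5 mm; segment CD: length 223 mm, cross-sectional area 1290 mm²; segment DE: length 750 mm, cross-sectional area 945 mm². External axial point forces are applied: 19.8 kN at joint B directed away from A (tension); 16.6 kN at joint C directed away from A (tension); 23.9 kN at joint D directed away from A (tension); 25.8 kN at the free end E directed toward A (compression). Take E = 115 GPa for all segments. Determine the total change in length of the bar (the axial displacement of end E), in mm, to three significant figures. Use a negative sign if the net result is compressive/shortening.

0.263 mm

Internal axial forces (sectioning from the free end, tension +): N_DE = -25.8 kN, N_CD = -1.9 kN, N_BC = 14.7 kN, N_AB = 34.5 kN.
A_BC = 132.2 mm².
δ_AB = 34500·789/(1110·115000) = 0.2132 mm
δ_BC = 14700·239/(132.2·115000) = 0.231 mm
δ_CD = -1900·223/(1290·115000) = -0.002856 mm
δ_DE = -25800·750/(945·115000) = -0.1781 mm
δ = Σδ_i = 0.2633 mm.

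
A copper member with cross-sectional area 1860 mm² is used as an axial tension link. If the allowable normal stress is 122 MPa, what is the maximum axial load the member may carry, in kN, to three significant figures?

227 kN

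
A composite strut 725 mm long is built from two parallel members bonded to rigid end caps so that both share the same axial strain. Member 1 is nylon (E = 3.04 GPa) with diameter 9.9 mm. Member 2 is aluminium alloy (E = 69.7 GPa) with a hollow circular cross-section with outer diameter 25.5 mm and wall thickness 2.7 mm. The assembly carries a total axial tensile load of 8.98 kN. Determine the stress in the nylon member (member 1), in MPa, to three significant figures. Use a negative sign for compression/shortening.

1.99 MPa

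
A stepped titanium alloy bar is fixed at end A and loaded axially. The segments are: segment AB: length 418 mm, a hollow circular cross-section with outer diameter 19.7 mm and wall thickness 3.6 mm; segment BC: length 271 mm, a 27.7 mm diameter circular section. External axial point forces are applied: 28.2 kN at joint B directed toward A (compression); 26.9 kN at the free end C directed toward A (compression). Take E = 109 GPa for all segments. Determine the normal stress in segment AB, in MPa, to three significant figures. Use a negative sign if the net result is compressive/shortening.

-303 MPa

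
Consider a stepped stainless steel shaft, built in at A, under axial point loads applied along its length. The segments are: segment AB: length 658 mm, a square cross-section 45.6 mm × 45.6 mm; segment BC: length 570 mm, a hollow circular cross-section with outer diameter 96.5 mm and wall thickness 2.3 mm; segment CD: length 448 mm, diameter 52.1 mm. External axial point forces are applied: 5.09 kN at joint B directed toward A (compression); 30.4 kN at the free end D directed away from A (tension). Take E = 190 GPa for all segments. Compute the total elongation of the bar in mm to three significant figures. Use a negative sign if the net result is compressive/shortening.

0.210 mm

Internal axial forces (sectioning from the free end, tension +): N_CD = 30.4 kN, N_BC = 30.4 kN, N_AB = 25.31 kN.
A_AB = 2079 mm².
A_BC = 680.7 mm².
A_CD = 2132 mm².
δ_AB = 25310·658/(2079·190000) = 0.04215 mm
δ_BC = 30400·570/(680.7·190000) = 0.134 mm
δ_CD = 30400·448/(2132·190000) = 0.03362 mm
δ = Σδ_i = 0.2098 mm.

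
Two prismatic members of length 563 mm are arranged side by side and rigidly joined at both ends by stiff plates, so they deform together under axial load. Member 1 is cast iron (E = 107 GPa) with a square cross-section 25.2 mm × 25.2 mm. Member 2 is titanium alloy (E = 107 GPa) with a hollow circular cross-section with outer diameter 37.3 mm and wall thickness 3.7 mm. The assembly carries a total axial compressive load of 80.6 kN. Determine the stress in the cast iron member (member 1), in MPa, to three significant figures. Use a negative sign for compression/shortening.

A_1 = 635 mm².
A_2 = 390.6 mm².
Equal strain + equilibrium ⇒ each member carries load in proportion to AE: A₁E₁ = 67950000 N, A₂E₂ = 41790000 N, ΣAE = 109700000 N.
σ₁ = P·E₁/ΣAE = -80600·107000/109700000 = -78.59 MPa.

-78.6 MPa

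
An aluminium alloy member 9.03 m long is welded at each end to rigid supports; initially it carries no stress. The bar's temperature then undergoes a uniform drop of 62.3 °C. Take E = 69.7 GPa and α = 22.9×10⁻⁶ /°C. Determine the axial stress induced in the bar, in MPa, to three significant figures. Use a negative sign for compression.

99.4 MPa

Free thermal expansion αLΔT = 22.9e-6 · 9030 · -62.3 = -12.88 mm.
The walls impose strain ε = −(-12.88)/9030 = 1.4267e-03; σ = Eε = 69700 · 1.4267e-03 = 99.44 MPa.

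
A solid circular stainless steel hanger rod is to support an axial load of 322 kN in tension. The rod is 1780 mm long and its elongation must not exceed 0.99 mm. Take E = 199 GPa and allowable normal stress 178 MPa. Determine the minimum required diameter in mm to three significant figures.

60.9 mm

Required area A ≥ P/σ_allow = 322000/178 = 1809 mm².
For a solid circular section, d ≥ √(4A/π) = 47.99 mm.
Elongation limit: A ≥ PL/(Eδ_allow) = 322000·1780/(199000·0.99) = 2909 mm² ⇒ d ≥ 60.86 mm.
The elongation limit governs.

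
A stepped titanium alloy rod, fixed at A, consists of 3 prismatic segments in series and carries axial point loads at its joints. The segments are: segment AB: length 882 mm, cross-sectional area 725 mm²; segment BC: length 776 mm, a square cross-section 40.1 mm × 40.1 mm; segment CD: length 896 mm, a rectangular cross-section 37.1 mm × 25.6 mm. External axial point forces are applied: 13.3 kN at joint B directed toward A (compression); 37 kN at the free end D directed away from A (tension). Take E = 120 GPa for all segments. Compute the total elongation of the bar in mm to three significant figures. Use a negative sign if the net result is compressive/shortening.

0.680 mm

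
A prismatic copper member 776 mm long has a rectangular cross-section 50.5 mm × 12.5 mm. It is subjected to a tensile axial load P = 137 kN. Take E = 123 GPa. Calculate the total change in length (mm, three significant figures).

1.37 mm

A = 631.2 mm².
δ_mech = NL/(AE) = 137000·776/(631.2·123000) = 1.369 mm.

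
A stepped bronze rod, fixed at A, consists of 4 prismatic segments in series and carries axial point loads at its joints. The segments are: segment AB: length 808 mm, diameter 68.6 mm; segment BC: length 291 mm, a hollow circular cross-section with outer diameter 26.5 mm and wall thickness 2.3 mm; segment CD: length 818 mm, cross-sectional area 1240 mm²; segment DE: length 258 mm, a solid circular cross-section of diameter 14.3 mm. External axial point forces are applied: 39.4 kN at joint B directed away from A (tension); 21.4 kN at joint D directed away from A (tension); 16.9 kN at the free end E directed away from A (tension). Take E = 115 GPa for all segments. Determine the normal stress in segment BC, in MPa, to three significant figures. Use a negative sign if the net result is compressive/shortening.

219 MPa

Internal axial forces (sectioning from the free end, tension +): N_DE = 16.9 kN, N_CD = 38.3 kN, N_BC = 38.3 kN, N_AB = 77.7 kN.
A_BC = 174.9 mm².
σ_BC = N_BC/A_BC = 38300/174.9 = 219 MPa.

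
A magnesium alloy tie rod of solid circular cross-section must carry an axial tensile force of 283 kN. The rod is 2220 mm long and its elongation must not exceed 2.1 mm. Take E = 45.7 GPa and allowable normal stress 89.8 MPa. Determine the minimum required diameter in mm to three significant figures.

Required area A ≥ P/σ_allow = 283000/89.8 = 3151 mm².
For a solid circular section, d ≥ √(4A/π) = 63.34 mm.
Elongation limit: A ≥ PL/(Eδ_allow) = 283000·2220/(45700·2.1) = 6546 mm² ⇒ d ≥ 91.3 mm.
The elongation limit governs.

91.3 mm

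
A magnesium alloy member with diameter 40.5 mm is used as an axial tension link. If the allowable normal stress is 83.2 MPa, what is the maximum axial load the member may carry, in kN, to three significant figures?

107 kN

A = 1288 mm².
P_max = σ_allow · A = 83.2 · 1288 = 107200 N = 107.2 kN.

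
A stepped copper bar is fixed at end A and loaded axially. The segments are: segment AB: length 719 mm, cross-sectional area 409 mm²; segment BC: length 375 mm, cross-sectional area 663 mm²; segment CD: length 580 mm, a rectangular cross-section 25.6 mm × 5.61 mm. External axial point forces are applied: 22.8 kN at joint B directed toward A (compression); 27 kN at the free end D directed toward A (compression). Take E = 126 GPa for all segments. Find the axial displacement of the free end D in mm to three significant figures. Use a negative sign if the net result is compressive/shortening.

-1.68 mm

Internal axial forces (sectioning from the free end, tension +): N_CD = -27 kN, N_BC = -27 kN, N_AB = -49.8 kN.
A_CD = 143.6 mm².
δ_AB = -49800·719/(409·126000) = -0.6948 mm
δ_BC = -27000·375/(663·126000) = -0.1212 mm
δ_CD = -27000·580/(143.6·126000) = -0.8654 mm
δ = Σδ_i = -1.681 mm.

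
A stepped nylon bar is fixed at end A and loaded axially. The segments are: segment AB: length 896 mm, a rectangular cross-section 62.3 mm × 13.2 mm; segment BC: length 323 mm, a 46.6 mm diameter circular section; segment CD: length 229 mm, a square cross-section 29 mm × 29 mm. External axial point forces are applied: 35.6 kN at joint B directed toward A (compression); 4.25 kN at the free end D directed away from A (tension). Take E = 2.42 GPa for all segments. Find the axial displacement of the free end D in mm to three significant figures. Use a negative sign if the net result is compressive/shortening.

-13.3 mm

Internal axial forces (sectioning from the free end, tension +): N_CD = 4.25 kN, N_BC = 4.25 kN, N_AB = -31.35 kN.
A_AB = 822.4 mm².
A_BC = 1706 mm².
A_CD = 841 mm².
δ_AB = -31350·896/(822.4·2420) = -14.11 mm
δ_BC = 4250·323/(1706·2420) = 0.3326 mm
δ_CD = 4250·229/(841·2420) = 0.4782 mm
δ = Σδ_i = -13.3 mm.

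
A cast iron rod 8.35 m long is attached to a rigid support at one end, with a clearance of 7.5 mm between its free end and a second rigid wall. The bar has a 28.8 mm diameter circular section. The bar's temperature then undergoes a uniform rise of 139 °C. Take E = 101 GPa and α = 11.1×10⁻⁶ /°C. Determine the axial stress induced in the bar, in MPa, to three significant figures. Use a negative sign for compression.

Free thermal expansion αLΔT = 11.1e-6 · 8350 · 139 = 12.88 mm.
The walls engage after the gap closes; constrained expansion = 12.88 − 7.5 = 5.383 mm.
The walls impose strain ε = −(5.383)/8350 = -6.4470e-04; σ = Eε = 101000 · -6.4470e-04 = -65.11 MPa.

-65.1 MPa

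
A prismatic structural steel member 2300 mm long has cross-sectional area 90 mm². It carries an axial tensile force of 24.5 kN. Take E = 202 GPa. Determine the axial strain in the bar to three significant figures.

σ = N/A = 272.2 MPa; ε = σ/E = 272.2/202000 = 1.348e-03.

0.00135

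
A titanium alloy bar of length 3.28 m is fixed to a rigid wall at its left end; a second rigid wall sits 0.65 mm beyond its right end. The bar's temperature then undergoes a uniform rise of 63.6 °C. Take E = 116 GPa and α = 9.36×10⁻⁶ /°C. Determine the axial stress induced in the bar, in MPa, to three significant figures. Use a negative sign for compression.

Free thermal expansion αLΔT = 9.36e-6 · 3280 · 63.6 = 1.953 mm.
The walls engage after the gap closes; constrained expansion = 1.953 − 0.65 = 1.303 mm.
The walls impose strain ε = −(1.303)/3280 = -3.9713e-04; σ = Eε = 116000 · -3.9713e-04 = -46.07 MPa.

-46.1 MPa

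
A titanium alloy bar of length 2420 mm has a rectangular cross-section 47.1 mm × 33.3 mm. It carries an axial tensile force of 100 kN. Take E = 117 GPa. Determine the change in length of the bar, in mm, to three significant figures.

A = 1568 mm².
δ_mech = NL/(AE) = 100000·2420/(1568·117000) = 1.319 mm.

1.32 mm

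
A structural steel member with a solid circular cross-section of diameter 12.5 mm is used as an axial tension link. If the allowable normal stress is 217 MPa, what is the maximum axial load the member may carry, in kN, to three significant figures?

A = 122.7 mm².
P_max = σ_allow · A = 217 · 122.7 = 26630 N = 26.63 kN.

26.6 kN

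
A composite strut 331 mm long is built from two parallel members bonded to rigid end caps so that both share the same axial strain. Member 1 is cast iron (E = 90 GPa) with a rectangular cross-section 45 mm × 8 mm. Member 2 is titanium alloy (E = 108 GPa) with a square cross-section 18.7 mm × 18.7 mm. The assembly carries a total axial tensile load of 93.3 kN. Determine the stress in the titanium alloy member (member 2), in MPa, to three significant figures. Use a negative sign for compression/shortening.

A_1 = 360 mm².
A_2 = 349.7 mm².
Equal strain + equilibrium ⇒ each member carries load in proportion to AE: A₁E₁ = 32400000 N, A₂E₂ = 37770000 N, ΣAE = 70170000 N.
σ₂ = P·E₂/ΣAE = 93300·108000/70170000 = 143.6 MPa.

144 MPa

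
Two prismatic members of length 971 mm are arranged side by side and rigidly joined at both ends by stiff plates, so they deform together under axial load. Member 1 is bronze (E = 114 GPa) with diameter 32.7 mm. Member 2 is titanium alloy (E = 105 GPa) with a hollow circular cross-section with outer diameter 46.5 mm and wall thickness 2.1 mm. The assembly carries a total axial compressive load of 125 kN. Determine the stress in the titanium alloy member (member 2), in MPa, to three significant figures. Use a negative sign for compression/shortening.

A_1 = 839.8 mm².
A_2 = 292.9 mm².
Equal strain + equilibrium ⇒ each member carries load in proportion to AE: A₁E₁ = 95740000 N, A₂E₂ = 30760000 N, ΣAE = 126500000 N.
σ₂ = P·E₂/ΣAE = -125000·105000/126500000 = -103.8 MPa.

-104 MPa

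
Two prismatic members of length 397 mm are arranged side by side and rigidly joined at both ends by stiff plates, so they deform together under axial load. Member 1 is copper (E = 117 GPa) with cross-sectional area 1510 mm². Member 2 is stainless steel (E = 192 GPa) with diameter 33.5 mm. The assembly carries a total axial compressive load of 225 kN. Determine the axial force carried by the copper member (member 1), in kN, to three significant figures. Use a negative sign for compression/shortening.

-115 kN

A_2 = 881.4 mm².
Equal strain + equilibrium ⇒ each member carries load in proportion to AE: A₁E₁ = 176700000 N, A₂E₂ = 169200000 N, ΣAE = 345900000 N.
F₁ = P·A₁E₁/ΣAE = -225000·176700000/345900000 = -114900 N.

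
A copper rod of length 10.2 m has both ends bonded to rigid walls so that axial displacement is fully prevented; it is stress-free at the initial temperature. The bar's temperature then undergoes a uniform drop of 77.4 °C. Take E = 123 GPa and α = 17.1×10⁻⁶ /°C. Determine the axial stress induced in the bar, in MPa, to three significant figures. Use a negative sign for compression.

163 MPa

Free thermal expansion αLΔT = 17.1e-6 · 10200 · -77.4 = -13.5 mm.
The walls impose strain ε = −(-13.5)/10200 = 1.3235e-03; σ = Eε = 123000 · 1.3235e-03 = 162.8 MPa.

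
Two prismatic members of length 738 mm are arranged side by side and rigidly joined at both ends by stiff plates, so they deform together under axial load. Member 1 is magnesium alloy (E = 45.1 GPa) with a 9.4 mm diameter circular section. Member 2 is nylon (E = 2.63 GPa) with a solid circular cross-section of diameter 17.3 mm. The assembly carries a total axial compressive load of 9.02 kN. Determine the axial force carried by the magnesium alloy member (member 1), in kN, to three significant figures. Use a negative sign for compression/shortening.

A_1 = 69.4 mm².
A_2 = 235.1 mm².
Equal strain + equilibrium ⇒ each member carries load in proportion to AE: A₁E₁ = 3130000 N, A₂E₂ = 618200 N, ΣAE = 3748000 N.
F₁ = P·A₁E₁/ΣAE = -9020·3130000/3748000 = -7532 N.

-7.53 kN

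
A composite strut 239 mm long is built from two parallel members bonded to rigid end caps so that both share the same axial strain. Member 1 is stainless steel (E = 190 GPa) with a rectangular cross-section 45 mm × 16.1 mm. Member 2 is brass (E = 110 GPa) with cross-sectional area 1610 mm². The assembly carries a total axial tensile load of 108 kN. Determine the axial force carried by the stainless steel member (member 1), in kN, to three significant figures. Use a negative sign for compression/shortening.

A_1 = 724.5 mm².
Equal strain + equilibrium ⇒ each member carries load in proportion to AE: A₁E₁ = 137700000 N, A₂E₂ = 177100000 N, ΣAE = 314800000 N.
F₁ = P·A₁E₁/ΣAE = 108000·137700000/314800000 = 47230 N.

47.2 kN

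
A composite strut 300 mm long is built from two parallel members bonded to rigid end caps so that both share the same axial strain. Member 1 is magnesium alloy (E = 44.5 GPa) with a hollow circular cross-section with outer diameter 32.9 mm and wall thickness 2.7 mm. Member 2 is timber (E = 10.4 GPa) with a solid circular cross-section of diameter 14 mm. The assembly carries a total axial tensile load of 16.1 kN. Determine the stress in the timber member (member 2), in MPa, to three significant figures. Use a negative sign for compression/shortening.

A_1 = 256.2 mm².
A_2 = 153.9 mm².
Equal strain + equilibrium ⇒ each member carries load in proportion to AE: A₁E₁ = 11400000 N, A₂E₂ = 1601000 N, ΣAE = 13000000 N.
σ₂ = P·E₂/ΣAE = 16100·10400/13000000 = 12.88 MPa.

12.9 MPa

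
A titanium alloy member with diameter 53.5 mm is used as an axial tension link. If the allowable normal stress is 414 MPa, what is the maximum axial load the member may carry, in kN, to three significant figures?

A = 2248 mm².
P_max = σ_allow · A = 414 · 2248 = 930700 N = 930.7 kN.

931 kN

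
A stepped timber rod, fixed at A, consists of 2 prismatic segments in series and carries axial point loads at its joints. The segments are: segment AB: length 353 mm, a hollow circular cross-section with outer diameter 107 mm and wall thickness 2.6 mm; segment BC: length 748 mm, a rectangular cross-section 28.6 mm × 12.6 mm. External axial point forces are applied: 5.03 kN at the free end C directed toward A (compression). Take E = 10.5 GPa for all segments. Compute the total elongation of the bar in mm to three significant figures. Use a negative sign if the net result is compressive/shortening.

Internal axial forces (sectioning from the free end, tension +): N_BC = -5.03 kN, N_AB = -5.03 kN.
A_AB = 852.8 mm².
A_BC = 360.4 mm².
δ_AB = -5030·353/(852.8·10500) = -0.1983 mm
δ_BC = -5030·748/(360.4·10500) = -0.9944 mm
δ = Σδ_i = -1.193 mm.

-1.19 mm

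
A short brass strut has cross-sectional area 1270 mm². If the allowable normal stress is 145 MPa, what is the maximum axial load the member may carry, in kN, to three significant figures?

184 kN

P_max = σ_allow · A = 145 · 1270 = 184200 N = 184.2 kN.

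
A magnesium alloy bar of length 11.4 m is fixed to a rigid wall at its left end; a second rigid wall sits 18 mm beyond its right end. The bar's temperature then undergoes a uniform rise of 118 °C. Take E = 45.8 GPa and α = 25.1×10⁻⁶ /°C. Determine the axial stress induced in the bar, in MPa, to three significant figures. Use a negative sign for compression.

-63.3 MPa

Free thermal expansion αLΔT = 25.1e-6 · 11400 · 118 = 33.76 mm.
The walls engage after the gap closes; constrained expansion = 33.76 − 18 = 15.76 mm.
The walls impose strain ε = −(15.76)/11400 = -1.3829e-03; σ = Eε = 45800 · -1.3829e-03 = -63.33 MPa.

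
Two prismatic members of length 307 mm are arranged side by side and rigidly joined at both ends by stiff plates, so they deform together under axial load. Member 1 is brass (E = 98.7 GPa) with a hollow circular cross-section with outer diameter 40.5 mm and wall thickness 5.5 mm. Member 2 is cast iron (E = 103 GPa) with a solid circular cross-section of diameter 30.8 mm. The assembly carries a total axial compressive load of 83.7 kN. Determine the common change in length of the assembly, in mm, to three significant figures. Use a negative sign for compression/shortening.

-0.188 mm

A_1 = 604.8 mm².
A_2 = 745.1 mm².
Equal strain + equilibrium ⇒ each member carries load in proportion to AE: A₁E₁ = 59690000 N, A₂E₂ = 76740000 N, ΣAE = 136400000 N.
δ = PL/ΣAE = -83700·307/136400000 = -0.1883 mm.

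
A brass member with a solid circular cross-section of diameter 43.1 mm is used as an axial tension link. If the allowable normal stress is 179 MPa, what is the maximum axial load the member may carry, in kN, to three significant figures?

A = 1459 mm².
P_max = σ_allow · A = 179 · 1459 = 261200 N = 261.2 kN.

261 kN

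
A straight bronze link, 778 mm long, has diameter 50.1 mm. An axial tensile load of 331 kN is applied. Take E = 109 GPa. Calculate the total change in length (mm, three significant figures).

1.20 mm

A = 1971 mm².
δ_mech = NL/(AE) = 331000·778/(1971·109000) = 1.198 mm.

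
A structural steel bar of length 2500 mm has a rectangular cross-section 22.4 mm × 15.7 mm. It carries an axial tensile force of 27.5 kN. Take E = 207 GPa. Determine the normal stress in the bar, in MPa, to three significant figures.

A = 351.7 mm².
σ = N/A = 27500/351.7 = 78.2 MPa.

78.2 MPa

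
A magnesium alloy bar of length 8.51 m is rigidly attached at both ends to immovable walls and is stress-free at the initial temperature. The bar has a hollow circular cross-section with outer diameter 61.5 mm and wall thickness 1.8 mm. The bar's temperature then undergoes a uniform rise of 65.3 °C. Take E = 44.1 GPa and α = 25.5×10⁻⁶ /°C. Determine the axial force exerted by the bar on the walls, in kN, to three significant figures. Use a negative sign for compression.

-24.8 kN

Free thermal expansion αLΔT = 25.5e-6 · 8510 · 65.3 = 14.17 mm.
The walls impose strain ε = −(14.17)/8510 = -1.6652e-03; σ = Eε = 44100 · -1.6652e-03 = -73.43 MPa.
Wall reaction R = σ·A = -73.43·337.6 = -24790 N = -24.79 kN.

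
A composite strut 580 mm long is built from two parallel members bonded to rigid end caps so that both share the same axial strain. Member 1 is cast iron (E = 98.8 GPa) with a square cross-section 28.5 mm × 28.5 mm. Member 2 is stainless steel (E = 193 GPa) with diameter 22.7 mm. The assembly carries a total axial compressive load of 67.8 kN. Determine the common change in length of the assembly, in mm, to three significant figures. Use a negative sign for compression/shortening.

A_1 = 812.2 mm².
A_2 = 404.7 mm².
Equal strain + equilibrium ⇒ each member carries load in proportion to AE: A₁E₁ = 80250000 N, A₂E₂ = 78110000 N, ΣAE = 158400000 N.
δ = PL/ΣAE = -67800·580/158400000 = -0.2483 mm.

-0.248 mm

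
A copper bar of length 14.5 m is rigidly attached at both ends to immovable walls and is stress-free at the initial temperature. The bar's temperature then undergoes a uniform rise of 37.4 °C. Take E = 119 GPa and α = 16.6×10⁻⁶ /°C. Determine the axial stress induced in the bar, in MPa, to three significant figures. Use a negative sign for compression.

-73.9 MPa

Free thermal expansion αLΔT = 16.6e-6 · 14500 · 37.4 = 9.002 mm.
The walls impose strain ε = −(9.002)/14500 = -6.2084e-04; σ = Eε = 119000 · -6.2084e-04 = -73.88 MPa.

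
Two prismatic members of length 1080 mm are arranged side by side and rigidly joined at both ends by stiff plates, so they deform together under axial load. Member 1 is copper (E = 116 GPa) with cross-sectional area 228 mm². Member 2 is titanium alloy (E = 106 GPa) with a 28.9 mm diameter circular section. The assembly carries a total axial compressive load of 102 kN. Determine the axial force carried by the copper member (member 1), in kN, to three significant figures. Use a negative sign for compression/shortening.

-28.1 kN

A_2 = 656 mm².
Equal strain + equilibrium ⇒ each member carries load in proportion to AE: A₁E₁ = 26450000 N, A₂E₂ = 69530000 N, ΣAE = 95980000 N.
F₁ = P·A₁E₁/ΣAE = -102000·26450000/95980000 = -28110 N.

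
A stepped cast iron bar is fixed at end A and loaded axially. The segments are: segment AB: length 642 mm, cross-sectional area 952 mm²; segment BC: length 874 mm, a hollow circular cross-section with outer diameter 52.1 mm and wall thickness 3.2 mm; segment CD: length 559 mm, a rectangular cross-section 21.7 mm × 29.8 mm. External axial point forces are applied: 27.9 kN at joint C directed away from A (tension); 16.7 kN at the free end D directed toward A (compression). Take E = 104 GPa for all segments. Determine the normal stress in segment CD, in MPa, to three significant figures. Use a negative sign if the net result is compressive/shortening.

Internal axial forces (sectioning from the free end, tension +): N_CD = -16.7 kN, N_BC = 11.2 kN, N_AB = 11.2 kN.
A_CD = 646.7 mm².
σ_CD = N_CD/A_CD = -16700/646.7 = -25.83 MPa.

-25.8 MPa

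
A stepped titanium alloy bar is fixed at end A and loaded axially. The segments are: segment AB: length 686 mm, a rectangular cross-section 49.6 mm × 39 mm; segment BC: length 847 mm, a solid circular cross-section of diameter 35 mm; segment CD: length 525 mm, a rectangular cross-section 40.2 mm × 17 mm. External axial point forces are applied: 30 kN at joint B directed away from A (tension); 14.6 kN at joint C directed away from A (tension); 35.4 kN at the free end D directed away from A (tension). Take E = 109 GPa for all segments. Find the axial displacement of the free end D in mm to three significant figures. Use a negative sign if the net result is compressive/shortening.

Internal axial forces (sectioning from the free end, tension +): N_CD = 35.4 kN, N_BC = 50 kN, N_AB = 80 kN.
A_AB = 1934 mm².
A_BC = 962.1 mm².
A_CD = 683.4 mm².
δ_AB = 80000·686/(1934·109000) = 0.2603 mm
δ_BC = 50000·847/(962.1·109000) = 0.4038 mm
δ_CD = 35400·525/(683.4·109000) = 0.2495 mm
δ = Σδ_i = 0.9136 mm.

0.914 mm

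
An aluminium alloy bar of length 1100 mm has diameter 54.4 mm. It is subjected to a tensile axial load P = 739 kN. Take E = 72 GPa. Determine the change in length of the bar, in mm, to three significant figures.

A = 2324 mm².
δ_mech = NL/(AE) = 739000·1100/(2324·72000) = 4.858 mm.

4.86 mm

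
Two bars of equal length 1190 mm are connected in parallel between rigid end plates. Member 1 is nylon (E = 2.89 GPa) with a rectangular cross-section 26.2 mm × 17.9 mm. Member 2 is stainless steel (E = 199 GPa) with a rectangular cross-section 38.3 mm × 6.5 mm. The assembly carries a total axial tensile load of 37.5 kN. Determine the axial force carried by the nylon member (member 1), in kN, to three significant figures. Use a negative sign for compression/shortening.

0.999 kN

A_1 = 469 mm².
A_2 = 248.9 mm².
Equal strain + equilibrium ⇒ each member carries load in proportion to AE: A₁E₁ = 1355000 N, A₂E₂ = 49540000 N, ΣAE = 50900000 N.
F₁ = P·A₁E₁/ΣAE = 37500·1355000/50900000 = 998.6 N.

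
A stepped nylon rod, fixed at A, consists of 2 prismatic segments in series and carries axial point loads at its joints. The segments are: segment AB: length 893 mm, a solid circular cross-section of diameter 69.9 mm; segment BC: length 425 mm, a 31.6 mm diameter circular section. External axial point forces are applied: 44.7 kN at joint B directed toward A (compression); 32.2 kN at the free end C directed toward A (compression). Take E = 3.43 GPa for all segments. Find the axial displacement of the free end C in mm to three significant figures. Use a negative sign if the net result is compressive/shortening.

Internal axial forces (sectioning from the free end, tension +): N_BC = -32.2 kN, N_AB = -76.9 kN.
A_AB = 3837 mm².
A_BC = 784.3 mm².
δ_AB = -76900·893/(3837·3430) = -5.217 mm
δ_BC = -32200·425/(784.3·3430) = -5.087 mm
δ = Σδ_i = -10.3 mm.

-10.3 mm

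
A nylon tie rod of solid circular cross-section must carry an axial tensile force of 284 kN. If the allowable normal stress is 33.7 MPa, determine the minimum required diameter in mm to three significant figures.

Required area A ≥ P/σ_allow = 284000/33.7 = 8427 mm².
For a solid circular section, d ≥ √(4A/π) = 103.6 mm.

104 mm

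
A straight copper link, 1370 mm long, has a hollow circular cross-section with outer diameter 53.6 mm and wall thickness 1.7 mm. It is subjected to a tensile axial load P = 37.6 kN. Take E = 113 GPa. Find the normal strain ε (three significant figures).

A = 277.2 mm².
σ = N/A = 135.7 MPa; ε = σ/E = 135.7/113000 = 1.200e-03.

0.00120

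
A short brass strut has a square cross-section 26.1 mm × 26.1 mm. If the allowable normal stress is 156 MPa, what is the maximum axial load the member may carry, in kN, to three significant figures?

106 kN

A = 681.2 mm².
P_max = σ_allow · A = 156 · 681.2 = 106300 N = 106.3 kN.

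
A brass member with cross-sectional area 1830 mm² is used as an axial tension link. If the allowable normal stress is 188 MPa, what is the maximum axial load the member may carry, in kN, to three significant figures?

P_max = σ_allow · A = 188 · 1830 = 344000 N = 344 kN.

344 kN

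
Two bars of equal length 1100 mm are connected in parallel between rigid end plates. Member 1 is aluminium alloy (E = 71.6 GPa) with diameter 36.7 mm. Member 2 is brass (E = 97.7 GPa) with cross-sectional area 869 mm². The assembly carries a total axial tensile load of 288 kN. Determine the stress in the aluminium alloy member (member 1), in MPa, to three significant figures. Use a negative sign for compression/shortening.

A_1 = 1058 mm².
Equal strain + equilibrium ⇒ each member carries load in proportion to AE: A₁E₁ = 75740000 N, A₂E₂ = 84900000 N, ΣAE = 160600000 N.
σ₁ = P·E₁/ΣAE = 288000·71600/160600000 = 128.4 MPa.

128 MPa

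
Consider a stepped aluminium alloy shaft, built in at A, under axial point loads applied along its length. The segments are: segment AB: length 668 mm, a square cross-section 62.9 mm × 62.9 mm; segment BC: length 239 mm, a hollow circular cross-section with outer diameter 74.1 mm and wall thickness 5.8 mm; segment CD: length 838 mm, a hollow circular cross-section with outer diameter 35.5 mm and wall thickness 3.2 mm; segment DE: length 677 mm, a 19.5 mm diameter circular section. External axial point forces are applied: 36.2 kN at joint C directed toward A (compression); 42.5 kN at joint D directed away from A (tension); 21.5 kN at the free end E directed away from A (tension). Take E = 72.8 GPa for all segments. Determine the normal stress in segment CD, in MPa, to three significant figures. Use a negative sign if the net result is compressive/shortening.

197 MPa

Internal axial forces (sectioning from the free end, tension +): N_DE = 21.5 kN, N_CD = 64 kN, N_BC = 27.8 kN, N_AB = 27.8 kN.
A_CD = 324.7 mm².
σ_CD = N_CD/A_CD = 64000/324.7 = 197.1 MPa.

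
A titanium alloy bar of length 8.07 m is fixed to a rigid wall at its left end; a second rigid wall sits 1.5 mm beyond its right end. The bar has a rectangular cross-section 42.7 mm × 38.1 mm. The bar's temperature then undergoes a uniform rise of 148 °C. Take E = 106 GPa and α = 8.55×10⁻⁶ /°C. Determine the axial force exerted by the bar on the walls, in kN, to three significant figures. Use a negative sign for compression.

Free thermal expansion αLΔT = 8.55e-6 · 8070 · 148 = 10.21 mm.
The walls engage after the gap closes; constrained expansion = 10.21 − 1.5 = 8.712 mm.
The walls impose strain ε = −(8.712)/8070 = -1.0795e-03; σ = Eε = 106000 · -1.0795e-03 = -114.4 MPa.
Wall reaction R = σ·A = -114.4·1627 = -186200 N = -186.2 kN.

-186 kN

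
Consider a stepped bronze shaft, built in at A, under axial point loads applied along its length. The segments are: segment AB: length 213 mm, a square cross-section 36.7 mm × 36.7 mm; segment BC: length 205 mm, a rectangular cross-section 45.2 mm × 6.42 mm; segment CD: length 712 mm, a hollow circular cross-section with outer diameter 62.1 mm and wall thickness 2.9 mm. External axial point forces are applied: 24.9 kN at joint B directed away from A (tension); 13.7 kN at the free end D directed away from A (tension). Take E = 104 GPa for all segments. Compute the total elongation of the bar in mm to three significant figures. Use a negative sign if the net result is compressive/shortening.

0.326 mm

Internal axial forces (sectioning from the free end, tension +): N_CD = 13.7 kN, N_BC = 13.7 kN, N_AB = 38.6 kN.
A_AB = 1347 mm².
A_BC = 290.2 mm².
A_CD = 539.3 mm².
δ_AB = 38600·213/(1347·104000) = 0.0587 mm
δ_BC = 13700·205/(290.2·104000) = 0.09306 mm
δ_CD = 13700·712/(539.3·104000) = 0.1739 mm
δ = Σδ_i = 0.3257 mm.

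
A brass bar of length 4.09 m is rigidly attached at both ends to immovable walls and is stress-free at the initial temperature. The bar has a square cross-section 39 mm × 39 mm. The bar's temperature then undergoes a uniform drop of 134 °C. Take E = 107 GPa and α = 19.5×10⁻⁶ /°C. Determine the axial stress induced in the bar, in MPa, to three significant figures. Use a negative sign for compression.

280 MPa

Free thermal expansion αLΔT = 19.5e-6 · 4090 · -134 = -10.69 mm.
The walls impose strain ε = −(-10.69)/4090 = 2.6130e-03; σ = Eε = 107000 · 2.6130e-03 = 279.6 MPa.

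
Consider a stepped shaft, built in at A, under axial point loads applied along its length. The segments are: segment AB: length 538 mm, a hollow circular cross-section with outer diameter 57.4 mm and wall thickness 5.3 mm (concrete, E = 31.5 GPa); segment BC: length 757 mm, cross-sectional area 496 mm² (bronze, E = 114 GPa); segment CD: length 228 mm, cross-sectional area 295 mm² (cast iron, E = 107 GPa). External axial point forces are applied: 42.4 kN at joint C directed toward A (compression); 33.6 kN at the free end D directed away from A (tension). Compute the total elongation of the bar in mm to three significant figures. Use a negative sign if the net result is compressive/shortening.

Internal axial forces (sectioning from the free end, tension +): N_CD = 33.6 kN, N_BC = -8.8 kN, N_AB = -8.8 kN.
A_AB = 867.5 mm².
δ_AB = -8800·538/(867.5·31500) = -0.1733 mm
δ_BC = -8800·757/(496·114000) = -0.1178 mm
δ_CD = 33600·228/(295·107000) = 0.2427 mm
δ = Σδ_i = -0.04837 mm.

-0.0484 mm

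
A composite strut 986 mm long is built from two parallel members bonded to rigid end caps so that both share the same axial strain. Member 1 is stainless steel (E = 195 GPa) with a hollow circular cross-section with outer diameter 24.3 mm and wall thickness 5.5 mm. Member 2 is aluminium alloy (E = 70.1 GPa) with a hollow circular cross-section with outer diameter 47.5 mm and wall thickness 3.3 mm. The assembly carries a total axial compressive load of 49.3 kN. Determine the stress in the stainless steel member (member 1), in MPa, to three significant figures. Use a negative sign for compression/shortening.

A_1 = 324.8 mm².
A_2 = 458.2 mm².
Equal strain + equilibrium ⇒ each member carries load in proportion to AE: A₁E₁ = 63340000 N, A₂E₂ = 32120000 N, ΣAE = 95470000 N.
σ₁ = P·E₁/ΣAE = -49300·195000/95470000 = -100.7 MPa.

-101 MPa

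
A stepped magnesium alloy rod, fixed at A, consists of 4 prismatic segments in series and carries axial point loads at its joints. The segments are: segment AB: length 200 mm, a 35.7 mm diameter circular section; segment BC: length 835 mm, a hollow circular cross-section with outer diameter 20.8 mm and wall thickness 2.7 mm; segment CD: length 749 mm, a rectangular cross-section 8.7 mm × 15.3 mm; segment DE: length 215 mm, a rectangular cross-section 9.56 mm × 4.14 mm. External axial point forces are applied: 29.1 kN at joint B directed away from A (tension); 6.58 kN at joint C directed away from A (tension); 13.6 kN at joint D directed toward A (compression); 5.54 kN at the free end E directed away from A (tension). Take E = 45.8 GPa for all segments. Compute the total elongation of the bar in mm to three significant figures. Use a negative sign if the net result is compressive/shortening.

-0.388 mm

Internal axial forces (sectioning from the free end, tension +): N_DE = 5.54 kN, N_CD = -8.06 kN, N_BC = -1.48 kN, N_AB = 27.62 kN.
A_AB = 1001 mm².
A_BC = 153.5 mm².
A_CD = 133.1 mm².
A_DE = 39.58 mm².
δ_AB = 27620·200/(1001·45800) = 0.1205 mm
δ_BC = -1480·835/(153.5·45800) = -0.1757 mm
δ_CD = -8060·749/(133.1·45800) = -0.9902 mm
δ_DE = 5540·215/(39.58·45800) = 0.6571 mm
δ = Σδ_i = -0.3884 mm.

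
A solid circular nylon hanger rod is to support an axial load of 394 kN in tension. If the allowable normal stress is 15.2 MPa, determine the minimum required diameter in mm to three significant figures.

Required area A ≥ P/σ_allow = 394000/15.2 = 25920 mm².
For a solid circular section, d ≥ √(4A/π) = 181.7 mm.

182 mm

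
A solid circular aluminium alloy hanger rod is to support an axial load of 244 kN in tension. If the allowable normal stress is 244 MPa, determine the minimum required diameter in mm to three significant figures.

Required area A ≥ P/σ_allow = 244000/244 = 1000 mm².
For a solid circular section, d ≥ √(4A/π) = 35.68 mm.

35.7 mm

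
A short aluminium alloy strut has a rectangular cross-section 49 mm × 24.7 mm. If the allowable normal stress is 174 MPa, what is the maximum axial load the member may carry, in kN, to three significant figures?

A = 1210 mm².
P_max = σ_allow · A = 174 · 1210 = 210600 N = 210.6 kN.

211 kN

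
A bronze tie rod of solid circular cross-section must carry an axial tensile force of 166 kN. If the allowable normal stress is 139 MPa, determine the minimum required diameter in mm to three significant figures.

Required area A ≥ P/σ_allow = 166000/139 = 1194 mm².
For a solid circular section, d ≥ √(4A/π) = 38.99 mm.

39.0 mm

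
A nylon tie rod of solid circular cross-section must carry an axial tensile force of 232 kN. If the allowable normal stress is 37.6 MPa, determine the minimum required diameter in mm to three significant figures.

Required area A ≥ P/σ_allow = 232000/37.6 = 6170 mm².
For a solid circular section, d ≥ √(4A/π) = 88.63 mm.

88.6 mm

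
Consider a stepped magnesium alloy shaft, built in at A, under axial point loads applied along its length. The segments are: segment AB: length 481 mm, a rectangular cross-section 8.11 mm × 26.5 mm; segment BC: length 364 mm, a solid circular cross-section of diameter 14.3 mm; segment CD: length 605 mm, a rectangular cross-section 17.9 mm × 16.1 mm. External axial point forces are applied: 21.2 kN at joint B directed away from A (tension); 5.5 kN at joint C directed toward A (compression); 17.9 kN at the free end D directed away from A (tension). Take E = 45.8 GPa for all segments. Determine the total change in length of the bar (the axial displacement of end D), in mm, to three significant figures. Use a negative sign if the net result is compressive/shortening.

Internal axial forces (sectioning from the free end, tension +): N_CD = 17.9 kN, N_BC = 12.4 kN, N_AB = 33.6 kN.
A_AB = 214.9 mm².
A_BC = 160.6 mm².
A_CD = 288.2 mm².
δ_AB = 33600·481/(214.9·45800) = 1.642 mm
δ_BC = 12400·364/(160.6·45800) = 0.6136 mm
δ_CD = 17900·605/(288.2·45800) = 0.8205 mm
δ = Σδ_i = 3.076 mm.

3.08 mm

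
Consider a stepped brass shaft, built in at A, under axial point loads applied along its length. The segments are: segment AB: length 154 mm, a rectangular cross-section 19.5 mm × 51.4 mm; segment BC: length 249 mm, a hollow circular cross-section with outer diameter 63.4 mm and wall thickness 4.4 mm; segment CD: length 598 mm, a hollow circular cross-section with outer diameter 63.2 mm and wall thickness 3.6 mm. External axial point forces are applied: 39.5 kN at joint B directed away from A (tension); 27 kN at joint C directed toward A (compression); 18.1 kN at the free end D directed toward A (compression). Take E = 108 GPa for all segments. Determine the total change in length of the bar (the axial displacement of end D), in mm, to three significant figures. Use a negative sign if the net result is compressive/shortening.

Internal axial forces (sectioning from the free end, tension +): N_CD = -18.1 kN, N_BC = -45.1 kN, N_AB = -5.6 kN.
A_AB = 1002 mm².
A_BC = 815.6 mm².
A_CD = 674.1 mm².
δ_AB = -5600·154/(1002·108000) = -0.007967 mm
δ_BC = -45100·249/(815.6·108000) = -0.1275 mm
δ_CD = -18100·598/(674.1·108000) = -0.1487 mm
δ = Σδ_i = -0.2841 mm.

-0.284 mm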